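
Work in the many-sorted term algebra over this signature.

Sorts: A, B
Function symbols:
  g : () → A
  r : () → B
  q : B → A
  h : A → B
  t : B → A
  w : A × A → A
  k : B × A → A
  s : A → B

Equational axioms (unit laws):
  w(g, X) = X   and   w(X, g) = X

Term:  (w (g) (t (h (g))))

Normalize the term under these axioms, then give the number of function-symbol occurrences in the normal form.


size = 3

1. (w (g) (t (h (g))))  →  (t (h (g)))
normal form: (t (h (g)))


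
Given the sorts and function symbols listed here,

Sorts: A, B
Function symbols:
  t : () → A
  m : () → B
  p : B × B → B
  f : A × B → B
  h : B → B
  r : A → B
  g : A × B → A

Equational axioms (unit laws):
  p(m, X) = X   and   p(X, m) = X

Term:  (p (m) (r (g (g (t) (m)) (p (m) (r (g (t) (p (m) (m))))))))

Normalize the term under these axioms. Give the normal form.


1. (p (m) (r (g (g (t) (m)) (p (m) (r (g (t) (p (m) (m))))))))  →  (r (g (g (t) (m)) (p (m) (r (g (t) (p (m) (m)))))))
2. (r (g (g (t) (m)) (p (m) (r (g (t) (p (m) (m)))))))  →  (r (g (g (t) (m)) (r (g (t) (p (m) (m))))))
3. (r (g (g (t) (m)) (r (g (t) (p (m) (m))))))  →  (r (g (g (t) (m)) (r (g (t) (m)))))

normal form = (r (g (g (t) (m)) (r (g (t) (m)))))


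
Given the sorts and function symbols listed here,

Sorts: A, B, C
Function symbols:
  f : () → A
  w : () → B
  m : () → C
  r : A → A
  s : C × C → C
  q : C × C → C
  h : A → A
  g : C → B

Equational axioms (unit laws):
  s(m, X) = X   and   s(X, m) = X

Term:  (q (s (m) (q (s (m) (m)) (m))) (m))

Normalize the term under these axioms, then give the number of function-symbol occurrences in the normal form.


size = 5

1. (q (s (m) (q (s (m) (m)) (m))) (m))  →  (q (q (s (m) (m)) (m)) (m))
2. (q (q (s (m) (m)) (m)) (m))  →  (q (q (m) (m)) (m))
normal form: (q (q (m) (m)) (m))


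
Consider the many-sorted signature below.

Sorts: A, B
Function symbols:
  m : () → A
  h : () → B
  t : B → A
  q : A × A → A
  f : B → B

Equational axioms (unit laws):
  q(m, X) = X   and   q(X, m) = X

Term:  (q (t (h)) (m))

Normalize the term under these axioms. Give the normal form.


1. (q (t (h)) (m))  →  (t (h))

normal form = (t (h))


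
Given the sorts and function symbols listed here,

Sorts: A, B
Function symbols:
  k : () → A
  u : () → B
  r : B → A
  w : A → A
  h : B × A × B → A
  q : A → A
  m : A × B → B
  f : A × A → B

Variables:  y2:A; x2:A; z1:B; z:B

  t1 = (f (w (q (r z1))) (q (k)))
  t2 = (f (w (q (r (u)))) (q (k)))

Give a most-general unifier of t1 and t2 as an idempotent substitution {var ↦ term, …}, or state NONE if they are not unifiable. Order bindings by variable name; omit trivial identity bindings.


{z1 ↦ (u)}


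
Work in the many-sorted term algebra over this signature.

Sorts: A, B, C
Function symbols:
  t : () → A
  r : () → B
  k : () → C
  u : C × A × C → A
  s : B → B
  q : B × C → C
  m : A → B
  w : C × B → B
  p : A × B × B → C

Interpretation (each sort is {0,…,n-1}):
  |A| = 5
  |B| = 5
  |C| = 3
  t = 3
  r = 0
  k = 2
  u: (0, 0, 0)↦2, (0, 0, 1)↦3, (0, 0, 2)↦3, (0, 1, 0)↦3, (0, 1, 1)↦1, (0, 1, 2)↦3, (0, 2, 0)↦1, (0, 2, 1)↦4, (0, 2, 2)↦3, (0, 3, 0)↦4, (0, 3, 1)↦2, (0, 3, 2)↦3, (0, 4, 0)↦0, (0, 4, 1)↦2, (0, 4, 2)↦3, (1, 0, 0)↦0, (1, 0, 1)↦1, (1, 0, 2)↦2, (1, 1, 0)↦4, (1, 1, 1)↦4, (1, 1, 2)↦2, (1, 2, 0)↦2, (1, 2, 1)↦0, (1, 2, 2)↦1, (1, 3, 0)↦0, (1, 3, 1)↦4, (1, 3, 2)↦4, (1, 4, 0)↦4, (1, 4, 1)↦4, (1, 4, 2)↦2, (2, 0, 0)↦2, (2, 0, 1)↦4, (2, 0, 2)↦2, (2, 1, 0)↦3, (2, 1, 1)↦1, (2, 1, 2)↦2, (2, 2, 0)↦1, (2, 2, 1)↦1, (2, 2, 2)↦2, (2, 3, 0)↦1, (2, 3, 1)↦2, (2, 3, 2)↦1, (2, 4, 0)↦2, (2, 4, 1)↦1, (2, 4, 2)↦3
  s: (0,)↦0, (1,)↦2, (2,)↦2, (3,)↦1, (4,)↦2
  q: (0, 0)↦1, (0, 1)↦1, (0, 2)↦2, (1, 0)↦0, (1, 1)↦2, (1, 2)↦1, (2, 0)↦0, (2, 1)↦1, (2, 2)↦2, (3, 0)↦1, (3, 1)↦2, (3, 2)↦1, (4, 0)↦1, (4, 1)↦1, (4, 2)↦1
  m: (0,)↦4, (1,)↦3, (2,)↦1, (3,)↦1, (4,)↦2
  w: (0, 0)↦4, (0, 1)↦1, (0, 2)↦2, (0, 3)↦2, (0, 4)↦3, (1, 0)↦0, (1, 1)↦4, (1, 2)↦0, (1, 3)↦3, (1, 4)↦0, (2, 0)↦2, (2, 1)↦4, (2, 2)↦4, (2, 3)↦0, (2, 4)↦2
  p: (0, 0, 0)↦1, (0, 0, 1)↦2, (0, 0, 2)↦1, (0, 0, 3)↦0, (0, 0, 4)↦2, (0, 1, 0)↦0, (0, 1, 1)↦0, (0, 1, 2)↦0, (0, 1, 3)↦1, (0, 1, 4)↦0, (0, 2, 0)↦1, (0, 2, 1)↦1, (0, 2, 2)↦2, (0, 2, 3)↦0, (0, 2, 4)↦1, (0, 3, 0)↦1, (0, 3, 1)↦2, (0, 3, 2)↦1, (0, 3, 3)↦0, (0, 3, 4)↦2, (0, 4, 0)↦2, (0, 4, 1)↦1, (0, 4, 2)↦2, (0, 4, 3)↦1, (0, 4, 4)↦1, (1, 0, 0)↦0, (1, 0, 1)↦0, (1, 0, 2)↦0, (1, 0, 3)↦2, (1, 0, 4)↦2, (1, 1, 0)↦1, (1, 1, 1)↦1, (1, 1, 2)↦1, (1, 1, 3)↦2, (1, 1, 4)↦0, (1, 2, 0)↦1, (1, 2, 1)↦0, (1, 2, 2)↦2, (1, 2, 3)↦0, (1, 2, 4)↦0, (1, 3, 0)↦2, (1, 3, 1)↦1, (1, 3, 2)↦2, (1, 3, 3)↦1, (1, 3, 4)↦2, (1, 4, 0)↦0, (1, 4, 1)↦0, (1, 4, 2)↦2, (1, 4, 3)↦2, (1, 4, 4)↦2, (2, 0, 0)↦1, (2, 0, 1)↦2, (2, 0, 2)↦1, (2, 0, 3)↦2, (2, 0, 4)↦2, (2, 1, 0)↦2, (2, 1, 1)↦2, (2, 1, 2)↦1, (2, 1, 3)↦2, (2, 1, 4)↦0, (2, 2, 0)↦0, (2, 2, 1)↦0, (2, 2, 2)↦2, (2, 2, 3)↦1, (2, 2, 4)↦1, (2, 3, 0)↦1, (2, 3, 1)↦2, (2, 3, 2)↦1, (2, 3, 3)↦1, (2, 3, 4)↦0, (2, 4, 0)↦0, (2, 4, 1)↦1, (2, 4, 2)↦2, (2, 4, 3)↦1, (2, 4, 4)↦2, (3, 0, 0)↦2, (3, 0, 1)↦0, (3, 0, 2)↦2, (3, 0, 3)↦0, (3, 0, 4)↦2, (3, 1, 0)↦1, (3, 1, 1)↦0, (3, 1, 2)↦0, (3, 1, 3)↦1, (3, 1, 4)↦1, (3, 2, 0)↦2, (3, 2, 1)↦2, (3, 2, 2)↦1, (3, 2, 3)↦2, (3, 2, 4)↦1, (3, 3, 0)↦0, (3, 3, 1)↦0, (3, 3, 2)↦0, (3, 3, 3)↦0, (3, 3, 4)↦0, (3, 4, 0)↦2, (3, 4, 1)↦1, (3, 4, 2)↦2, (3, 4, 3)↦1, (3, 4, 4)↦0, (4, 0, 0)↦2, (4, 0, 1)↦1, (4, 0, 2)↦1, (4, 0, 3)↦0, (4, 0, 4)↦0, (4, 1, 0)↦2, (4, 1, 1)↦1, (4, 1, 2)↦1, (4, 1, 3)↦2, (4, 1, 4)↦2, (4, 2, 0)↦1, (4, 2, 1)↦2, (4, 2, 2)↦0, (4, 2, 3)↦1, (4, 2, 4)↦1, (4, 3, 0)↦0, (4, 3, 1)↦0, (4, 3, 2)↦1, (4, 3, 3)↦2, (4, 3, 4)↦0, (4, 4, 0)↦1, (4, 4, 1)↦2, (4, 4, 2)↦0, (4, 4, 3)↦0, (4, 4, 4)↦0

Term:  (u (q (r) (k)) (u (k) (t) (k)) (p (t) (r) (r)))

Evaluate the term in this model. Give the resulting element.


  r = 0
  k = 2
  (q (r) (k)) = q(0, 2) = 2
  k = 2
  t = 3
  k = 2
  (u (k) (t) (k)) = u(2, 3, 2) = 1
  t = 3
  r = 0
  r = 0
  (p (t) (r) (r)) = p(3, 0, 0) = 2
  (u (q (r) (k)) (u (k) (t) (k)) (p (t) (r) (r))) = u(2, 1, 2) = 2

value = 2


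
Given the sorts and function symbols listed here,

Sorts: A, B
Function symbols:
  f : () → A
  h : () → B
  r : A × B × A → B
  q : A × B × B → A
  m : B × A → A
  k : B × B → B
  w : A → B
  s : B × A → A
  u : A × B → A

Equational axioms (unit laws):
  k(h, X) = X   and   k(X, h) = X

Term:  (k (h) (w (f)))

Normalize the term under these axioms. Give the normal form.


1. (k (h) (w (f)))  →  (w (f))

normal form = (w (f))


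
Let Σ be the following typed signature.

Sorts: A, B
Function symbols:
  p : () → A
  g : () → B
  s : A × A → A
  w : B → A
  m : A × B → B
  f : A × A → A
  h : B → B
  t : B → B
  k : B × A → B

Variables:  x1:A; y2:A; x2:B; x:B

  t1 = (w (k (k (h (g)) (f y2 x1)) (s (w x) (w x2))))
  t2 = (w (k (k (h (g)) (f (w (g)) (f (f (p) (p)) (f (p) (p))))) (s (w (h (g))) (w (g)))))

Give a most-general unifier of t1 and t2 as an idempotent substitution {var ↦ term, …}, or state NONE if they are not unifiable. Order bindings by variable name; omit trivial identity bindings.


{x ↦ (h (g)), x1 ↦ (f (f (p) (p)) (f (p) (p))), x2 ↦ (g), y2 ↦ (w (g))}


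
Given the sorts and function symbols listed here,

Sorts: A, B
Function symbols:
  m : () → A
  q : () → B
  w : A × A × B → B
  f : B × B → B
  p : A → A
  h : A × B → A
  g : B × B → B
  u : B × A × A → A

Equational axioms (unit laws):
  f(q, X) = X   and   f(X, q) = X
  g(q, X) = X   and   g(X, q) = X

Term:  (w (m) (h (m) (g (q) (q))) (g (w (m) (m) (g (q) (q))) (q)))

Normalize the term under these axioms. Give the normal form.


1. (w (m) (h (m) (g (q) (q))) (g (w (m) (m) (g (q) (q))) (q)))  →  (w (m) (h (m) (q)) (g (w (m) (m) (g (q) (q))) (q)))
2. (w (m) (h (m) (q)) (g (w (m) (m) (g (q) (q))) (q)))  →  (w (m) (h (m) (q)) (w (m) (m) (g (q) (q))))
3. (w (m) (h (m) (q)) (w (m) (m) (g (q) (q))))  →  (w (m) (h (m) (q)) (w (m) (m) (q)))

normal form = (w (m) (h (m) (q)) (w (m) (m) (q)))


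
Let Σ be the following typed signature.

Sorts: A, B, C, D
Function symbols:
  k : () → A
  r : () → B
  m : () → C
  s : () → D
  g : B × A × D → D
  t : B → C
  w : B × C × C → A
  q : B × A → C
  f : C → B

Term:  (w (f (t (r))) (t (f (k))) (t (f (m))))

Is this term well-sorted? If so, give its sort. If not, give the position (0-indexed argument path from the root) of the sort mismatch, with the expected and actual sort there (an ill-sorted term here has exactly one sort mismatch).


ill-sorted at position [1, 0, 0]: expected C, got A

      (r) : B
    (t (r)) : C
  (f (t (r))) : B
      (k) : A
    (f (k)) : ✗ arg 0 at [1, 0, 0] has sort A, expected C
      (m) : C
    (f (m)) : B
  (t (f (m))) : C


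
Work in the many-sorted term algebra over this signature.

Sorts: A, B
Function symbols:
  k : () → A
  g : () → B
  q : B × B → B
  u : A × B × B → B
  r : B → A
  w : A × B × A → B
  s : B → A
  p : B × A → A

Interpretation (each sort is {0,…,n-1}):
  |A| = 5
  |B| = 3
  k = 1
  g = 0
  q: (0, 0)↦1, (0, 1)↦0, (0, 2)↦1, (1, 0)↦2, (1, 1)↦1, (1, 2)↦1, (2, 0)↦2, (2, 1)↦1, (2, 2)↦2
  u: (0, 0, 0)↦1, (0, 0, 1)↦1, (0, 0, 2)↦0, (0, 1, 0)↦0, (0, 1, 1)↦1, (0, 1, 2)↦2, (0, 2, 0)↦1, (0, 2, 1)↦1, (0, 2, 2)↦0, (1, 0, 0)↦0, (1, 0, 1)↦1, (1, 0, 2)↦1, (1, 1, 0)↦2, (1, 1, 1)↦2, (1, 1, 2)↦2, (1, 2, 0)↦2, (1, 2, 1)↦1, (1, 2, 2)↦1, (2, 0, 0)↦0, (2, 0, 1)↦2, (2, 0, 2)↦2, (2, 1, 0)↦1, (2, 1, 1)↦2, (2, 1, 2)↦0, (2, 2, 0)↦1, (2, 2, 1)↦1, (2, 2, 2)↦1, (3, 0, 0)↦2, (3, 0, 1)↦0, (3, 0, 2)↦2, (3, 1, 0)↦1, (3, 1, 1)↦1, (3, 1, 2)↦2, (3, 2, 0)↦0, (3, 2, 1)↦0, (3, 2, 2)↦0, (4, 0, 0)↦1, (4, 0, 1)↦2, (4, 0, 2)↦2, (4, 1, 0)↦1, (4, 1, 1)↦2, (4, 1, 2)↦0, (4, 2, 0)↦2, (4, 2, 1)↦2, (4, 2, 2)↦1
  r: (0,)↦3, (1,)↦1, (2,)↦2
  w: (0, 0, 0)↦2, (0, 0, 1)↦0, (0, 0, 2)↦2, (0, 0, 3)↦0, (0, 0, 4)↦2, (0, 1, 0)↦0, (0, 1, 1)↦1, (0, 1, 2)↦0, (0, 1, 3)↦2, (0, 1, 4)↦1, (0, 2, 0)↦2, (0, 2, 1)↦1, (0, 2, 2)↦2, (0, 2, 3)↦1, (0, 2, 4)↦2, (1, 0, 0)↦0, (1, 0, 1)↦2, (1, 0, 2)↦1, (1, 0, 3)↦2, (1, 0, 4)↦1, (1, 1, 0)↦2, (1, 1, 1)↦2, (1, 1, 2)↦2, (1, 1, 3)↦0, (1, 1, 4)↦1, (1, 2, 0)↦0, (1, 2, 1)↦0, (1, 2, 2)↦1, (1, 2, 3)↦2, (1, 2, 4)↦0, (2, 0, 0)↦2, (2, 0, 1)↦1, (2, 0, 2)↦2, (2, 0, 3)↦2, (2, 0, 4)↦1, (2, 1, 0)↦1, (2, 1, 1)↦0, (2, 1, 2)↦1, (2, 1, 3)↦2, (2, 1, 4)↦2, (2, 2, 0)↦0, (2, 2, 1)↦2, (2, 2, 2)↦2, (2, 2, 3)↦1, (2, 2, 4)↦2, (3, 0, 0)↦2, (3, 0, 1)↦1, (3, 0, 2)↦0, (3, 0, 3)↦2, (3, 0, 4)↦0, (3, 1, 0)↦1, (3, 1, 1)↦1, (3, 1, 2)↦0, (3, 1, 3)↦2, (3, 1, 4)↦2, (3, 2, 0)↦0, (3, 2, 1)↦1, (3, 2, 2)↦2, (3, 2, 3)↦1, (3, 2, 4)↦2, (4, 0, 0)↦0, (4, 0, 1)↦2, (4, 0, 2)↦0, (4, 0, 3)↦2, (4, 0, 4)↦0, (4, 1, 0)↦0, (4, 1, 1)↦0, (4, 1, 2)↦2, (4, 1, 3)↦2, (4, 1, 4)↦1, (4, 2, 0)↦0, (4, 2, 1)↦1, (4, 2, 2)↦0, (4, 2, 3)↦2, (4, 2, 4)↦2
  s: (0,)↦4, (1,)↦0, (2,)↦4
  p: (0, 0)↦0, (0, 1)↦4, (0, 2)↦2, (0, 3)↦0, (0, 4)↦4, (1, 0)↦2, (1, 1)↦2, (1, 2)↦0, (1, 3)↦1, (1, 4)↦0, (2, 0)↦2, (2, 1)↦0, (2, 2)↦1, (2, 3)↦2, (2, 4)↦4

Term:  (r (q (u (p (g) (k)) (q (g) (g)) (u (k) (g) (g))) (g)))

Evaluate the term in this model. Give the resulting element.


  g = 0
  k = 1
  (p (g) (k)) = p(0, 1) = 4
  g = 0
  g = 0
  (q (g) (g)) = q(0, 0) = 1
  k = 1
  g = 0
  g = 0
  (u (k) (g) (g)) = u(1, 0, 0) = 0
  (u (p (g) (k)) (q (g) (g)) (u (k) (g) (g))) = u(4, 1, 0) = 1
  g = 0
  (q (u (p (g) (k)) (q (g) (g)) (u (k) (g) (g))) (g)) = q(1, 0) = 2
  (r (q (u (p (g) (k)) (q (g) (g)) (u (k) (g) (g))) (g))) = r(2,) = 2

value = 2


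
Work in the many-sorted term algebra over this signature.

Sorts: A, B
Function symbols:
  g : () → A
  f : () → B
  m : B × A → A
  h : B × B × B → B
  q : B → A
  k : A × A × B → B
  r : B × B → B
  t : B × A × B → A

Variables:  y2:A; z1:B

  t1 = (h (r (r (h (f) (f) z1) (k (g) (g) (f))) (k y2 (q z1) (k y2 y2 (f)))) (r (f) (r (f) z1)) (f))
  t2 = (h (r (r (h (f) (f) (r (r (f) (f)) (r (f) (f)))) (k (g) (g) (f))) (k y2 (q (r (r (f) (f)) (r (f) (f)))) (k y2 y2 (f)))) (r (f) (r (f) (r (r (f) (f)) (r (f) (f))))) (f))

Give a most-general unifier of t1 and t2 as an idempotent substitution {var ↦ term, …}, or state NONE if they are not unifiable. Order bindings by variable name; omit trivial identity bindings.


{z1 ↦ (r (r (f) (f)) (r (f) (f)))}


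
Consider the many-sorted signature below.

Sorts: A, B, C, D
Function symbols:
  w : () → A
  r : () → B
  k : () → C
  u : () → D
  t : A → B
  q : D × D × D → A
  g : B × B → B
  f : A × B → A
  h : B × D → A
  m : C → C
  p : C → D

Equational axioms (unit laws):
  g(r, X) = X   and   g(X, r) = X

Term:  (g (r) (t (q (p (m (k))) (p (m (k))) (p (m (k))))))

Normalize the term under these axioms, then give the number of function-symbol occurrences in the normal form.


1. (g (r) (t (q (p (m (k))) (p (m (k))) (p (m (k))))))  →  (t (q (p (m (k))) (p (m (k))) (p (m (k)))))
normal form: (t (q (p (m (k))) (p (m (k))) (p (m (k)))))

size = 11


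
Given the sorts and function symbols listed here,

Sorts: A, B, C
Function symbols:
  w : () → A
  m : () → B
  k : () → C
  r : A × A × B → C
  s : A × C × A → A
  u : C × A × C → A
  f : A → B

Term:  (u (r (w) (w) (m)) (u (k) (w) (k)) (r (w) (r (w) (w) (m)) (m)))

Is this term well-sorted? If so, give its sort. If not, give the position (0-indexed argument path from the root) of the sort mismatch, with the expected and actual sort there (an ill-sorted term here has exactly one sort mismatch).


ill-sorted at position [2, 1]: expected A, got C

    (w) : A
    (w) : A
    (m) : B
  (r (w) (w) (m)) : C
    (k) : C
    (w) : A
    (k) : C
  (u (k) (w) (k)) : A
    (w) : A
      (w) : A
      (w) : A
      (m) : B
    (r (w) (w) (m)) : C
    (m) : B
  (r (w) (r (w) (w) (m)) (m)) : ✗ arg 1 at [2, 1] has sort C, expected A


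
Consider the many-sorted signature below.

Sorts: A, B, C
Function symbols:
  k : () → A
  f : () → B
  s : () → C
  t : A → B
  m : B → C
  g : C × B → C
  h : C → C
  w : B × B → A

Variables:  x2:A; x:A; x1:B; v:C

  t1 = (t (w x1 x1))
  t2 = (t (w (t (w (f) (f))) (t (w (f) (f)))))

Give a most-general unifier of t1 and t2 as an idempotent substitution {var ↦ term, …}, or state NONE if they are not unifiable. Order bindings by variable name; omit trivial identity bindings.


{x1 ↦ (t (w (f) (f)))}


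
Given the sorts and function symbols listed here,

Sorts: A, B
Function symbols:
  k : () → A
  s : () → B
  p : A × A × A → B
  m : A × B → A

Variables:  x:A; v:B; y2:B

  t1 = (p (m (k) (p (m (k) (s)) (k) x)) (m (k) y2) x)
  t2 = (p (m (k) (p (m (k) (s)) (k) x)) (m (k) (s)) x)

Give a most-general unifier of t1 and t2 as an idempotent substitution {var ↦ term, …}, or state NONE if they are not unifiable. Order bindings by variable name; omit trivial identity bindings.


{y2 ↦ (s)}


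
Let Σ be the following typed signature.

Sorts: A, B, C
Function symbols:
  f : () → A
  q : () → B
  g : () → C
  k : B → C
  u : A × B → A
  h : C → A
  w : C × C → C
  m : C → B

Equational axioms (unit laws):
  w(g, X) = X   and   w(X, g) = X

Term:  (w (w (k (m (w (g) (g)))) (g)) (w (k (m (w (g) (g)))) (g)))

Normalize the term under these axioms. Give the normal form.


1. (w (w (k (m (w (g) (g)))) (g)) (w (k (m (w (g) (g)))) (g)))  →  (w (k (m (w (g) (g)))) (w (k (m (w (g) (g)))) (g)))
2. (w (k (m (w (g) (g)))) (w (k (m (w (g) (g)))) (g)))  →  (w (k (m (g))) (w (k (m (w (g) (g)))) (g)))
3. (w (k (m (g))) (w (k (m (w (g) (g)))) (g)))  →  (w (k (m (g))) (k (m (w (g) (g)))))
4. (w (k (m (g))) (k (m (w (g) (g)))))  →  (w (k (m (g))) (k (m (g))))

normal form = (w (k (m (g))) (k (m (g))))


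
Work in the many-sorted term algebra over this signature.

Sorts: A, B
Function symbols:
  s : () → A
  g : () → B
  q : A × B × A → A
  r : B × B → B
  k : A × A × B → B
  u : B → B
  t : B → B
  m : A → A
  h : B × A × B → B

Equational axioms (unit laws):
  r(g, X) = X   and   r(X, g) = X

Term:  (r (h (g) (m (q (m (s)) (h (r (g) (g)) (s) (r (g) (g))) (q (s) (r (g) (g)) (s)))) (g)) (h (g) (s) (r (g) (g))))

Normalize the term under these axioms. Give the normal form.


normal form = (r (h (g) (m (q (m (s)) (h (g) (s) (g)) (q (s) (g) (s)))) (g)) (h (g) (s) (g)))

1. (r (h (g) (m (q (m (s)) (h (r (g) (g)) (s) (r (g) (g))) (q (s) (r (g) (g)) (s)))) (g)) (h (g) (s) (r (g) (g))))  →  (r (h (g) (m (q (m (s)) (h (g) (s) (r (g) (g))) (q (s) (r (g) (g)) (s)))) (g)) (h (g) (s) (r (g) (g))))
2. (r (h (g) (m (q (m (s)) (h (g) (s) (r (g) (g))) (q (s) (r (g) (g)) (s)))) (g)) (h (g) (s) (r (g) (g))))  →  (r (h (g) (m (q (m (s)) (h (g) (s) (g)) (q (s) (r (g) (g)) (s)))) (g)) (h (g) (s) (r (g) (g))))
3. (r (h (g) (m (q (m (s)) (h (g) (s) (g)) (q (s) (r (g) (g)) (s)))) (g)) (h (g) (s) (r (g) (g))))  →  (r (h (g) (m (q (m (s)) (h (g) (s) (g)) (q (s) (g) (s)))) (g)) (h (g) (s) (r (g) (g))))
4. (r (h (g) (m (q (m (s)) (h (g) (s) (g)) (q (s) (g) (s)))) (g)) (h (g) (s) (r (g) (g))))  →  (r (h (g) (m (q (m (s)) (h (g) (s) (g)) (q (s) (g) (s)))) (g)) (h (g) (s) (g)))


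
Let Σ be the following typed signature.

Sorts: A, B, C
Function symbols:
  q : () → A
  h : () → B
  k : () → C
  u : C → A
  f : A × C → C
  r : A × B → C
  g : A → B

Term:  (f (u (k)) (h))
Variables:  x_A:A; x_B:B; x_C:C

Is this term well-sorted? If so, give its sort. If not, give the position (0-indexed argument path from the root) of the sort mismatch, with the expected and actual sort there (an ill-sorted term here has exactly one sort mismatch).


ill-sorted at position [1]: expected C, got B

    (k) : C
  (u (k)) : A
  (h) : B
(f (u (k)) (h)) : ✗ arg 1 at [1] has sort B, expected C


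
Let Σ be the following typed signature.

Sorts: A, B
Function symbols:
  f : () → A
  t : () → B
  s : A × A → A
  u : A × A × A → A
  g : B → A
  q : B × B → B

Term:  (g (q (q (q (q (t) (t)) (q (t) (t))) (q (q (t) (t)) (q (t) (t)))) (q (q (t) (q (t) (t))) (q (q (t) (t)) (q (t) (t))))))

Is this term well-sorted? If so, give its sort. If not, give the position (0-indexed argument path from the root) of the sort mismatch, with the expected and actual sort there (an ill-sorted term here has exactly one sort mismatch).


well-sorted; sort = A

          (t) : B
          (t) : B
        (q (t) (t)) : B
          (t) : B
          (t) : B
        (q (t) (t)) : B
      (q (q (t) (t)) (q (t) (t))) : B
          (t) : B
          (t) : B
        (q (t) (t)) : B
          (t) : B
          (t) : B
        (q (t) (t)) : B
      (q (q (t) (t)) (q (t) (t))) : B
    (q (q (q (t) (t)) (q (t) (t))) (q (q (t) (t)) (q (t) (t)))) : B
        (t) : B
          (t) : B
          (t) : B
        (q (t) (t)) : B
      (q (t) (q (t) (t))) : B
          (t) : B
          (t) : B
        (q (t) (t)) : B
          (t) : B
          (t) : B
        (q (t) (t)) : B
      (q (q (t) (t)) (q (t) (t))) : B
    (q (q (t) (q (t) (t))) (q (q (t) (t)) (q (t) (t)))) : B
  (q (q (q (q (t) (t)) (q (t) (t))) (q (q (t) (t)) (q (t) (t)))) (q (q (t) (q (t) (t))) (q (q (t) (t)) (q (t) (t))))) : B
(g (q (q (q (q (t) (t)) (q (t) (t))) (q (q (t) (t)) (q (t) (t)))) (q (q (t) (q (t) (t))) (q (q (t) (t)) (q (t) (t)))))) : A


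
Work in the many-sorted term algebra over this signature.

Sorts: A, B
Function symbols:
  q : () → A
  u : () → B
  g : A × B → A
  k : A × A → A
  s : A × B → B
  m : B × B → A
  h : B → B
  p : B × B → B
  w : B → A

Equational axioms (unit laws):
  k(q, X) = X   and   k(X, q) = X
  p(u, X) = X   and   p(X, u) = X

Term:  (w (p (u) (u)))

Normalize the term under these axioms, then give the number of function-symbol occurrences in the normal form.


size = 2

1. (w (p (u) (u)))  →  (w (u))
normal form: (w (u))


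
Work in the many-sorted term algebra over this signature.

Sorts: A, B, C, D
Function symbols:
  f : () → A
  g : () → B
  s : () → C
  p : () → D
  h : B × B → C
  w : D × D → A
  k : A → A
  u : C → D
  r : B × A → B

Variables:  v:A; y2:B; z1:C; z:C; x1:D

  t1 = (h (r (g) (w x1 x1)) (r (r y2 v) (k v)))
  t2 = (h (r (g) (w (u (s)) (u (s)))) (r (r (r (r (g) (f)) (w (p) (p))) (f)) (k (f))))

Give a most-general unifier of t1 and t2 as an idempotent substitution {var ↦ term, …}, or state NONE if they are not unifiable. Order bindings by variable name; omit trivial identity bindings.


{v ↦ (f), x1 ↦ (u (s)), y2 ↦ (r (r (g) (f)) (w (p) (p)))}


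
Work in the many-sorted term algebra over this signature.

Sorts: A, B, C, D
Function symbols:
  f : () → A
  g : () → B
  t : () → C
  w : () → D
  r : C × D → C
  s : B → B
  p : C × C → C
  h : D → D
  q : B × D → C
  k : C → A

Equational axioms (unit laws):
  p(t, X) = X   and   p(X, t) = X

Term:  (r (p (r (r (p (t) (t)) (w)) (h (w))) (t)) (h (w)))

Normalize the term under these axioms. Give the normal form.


normal form = (r (r (r (t) (w)) (h (w))) (h (w)))

1. (r (p (r (r (p (t) (t)) (w)) (h (w))) (t)) (h (w)))  →  (r (r (r (p (t) (t)) (w)) (h (w))) (h (w)))
2. (r (r (r (p (t) (t)) (w)) (h (w))) (h (w)))  →  (r (r (r (t) (w)) (h (w))) (h (w)))


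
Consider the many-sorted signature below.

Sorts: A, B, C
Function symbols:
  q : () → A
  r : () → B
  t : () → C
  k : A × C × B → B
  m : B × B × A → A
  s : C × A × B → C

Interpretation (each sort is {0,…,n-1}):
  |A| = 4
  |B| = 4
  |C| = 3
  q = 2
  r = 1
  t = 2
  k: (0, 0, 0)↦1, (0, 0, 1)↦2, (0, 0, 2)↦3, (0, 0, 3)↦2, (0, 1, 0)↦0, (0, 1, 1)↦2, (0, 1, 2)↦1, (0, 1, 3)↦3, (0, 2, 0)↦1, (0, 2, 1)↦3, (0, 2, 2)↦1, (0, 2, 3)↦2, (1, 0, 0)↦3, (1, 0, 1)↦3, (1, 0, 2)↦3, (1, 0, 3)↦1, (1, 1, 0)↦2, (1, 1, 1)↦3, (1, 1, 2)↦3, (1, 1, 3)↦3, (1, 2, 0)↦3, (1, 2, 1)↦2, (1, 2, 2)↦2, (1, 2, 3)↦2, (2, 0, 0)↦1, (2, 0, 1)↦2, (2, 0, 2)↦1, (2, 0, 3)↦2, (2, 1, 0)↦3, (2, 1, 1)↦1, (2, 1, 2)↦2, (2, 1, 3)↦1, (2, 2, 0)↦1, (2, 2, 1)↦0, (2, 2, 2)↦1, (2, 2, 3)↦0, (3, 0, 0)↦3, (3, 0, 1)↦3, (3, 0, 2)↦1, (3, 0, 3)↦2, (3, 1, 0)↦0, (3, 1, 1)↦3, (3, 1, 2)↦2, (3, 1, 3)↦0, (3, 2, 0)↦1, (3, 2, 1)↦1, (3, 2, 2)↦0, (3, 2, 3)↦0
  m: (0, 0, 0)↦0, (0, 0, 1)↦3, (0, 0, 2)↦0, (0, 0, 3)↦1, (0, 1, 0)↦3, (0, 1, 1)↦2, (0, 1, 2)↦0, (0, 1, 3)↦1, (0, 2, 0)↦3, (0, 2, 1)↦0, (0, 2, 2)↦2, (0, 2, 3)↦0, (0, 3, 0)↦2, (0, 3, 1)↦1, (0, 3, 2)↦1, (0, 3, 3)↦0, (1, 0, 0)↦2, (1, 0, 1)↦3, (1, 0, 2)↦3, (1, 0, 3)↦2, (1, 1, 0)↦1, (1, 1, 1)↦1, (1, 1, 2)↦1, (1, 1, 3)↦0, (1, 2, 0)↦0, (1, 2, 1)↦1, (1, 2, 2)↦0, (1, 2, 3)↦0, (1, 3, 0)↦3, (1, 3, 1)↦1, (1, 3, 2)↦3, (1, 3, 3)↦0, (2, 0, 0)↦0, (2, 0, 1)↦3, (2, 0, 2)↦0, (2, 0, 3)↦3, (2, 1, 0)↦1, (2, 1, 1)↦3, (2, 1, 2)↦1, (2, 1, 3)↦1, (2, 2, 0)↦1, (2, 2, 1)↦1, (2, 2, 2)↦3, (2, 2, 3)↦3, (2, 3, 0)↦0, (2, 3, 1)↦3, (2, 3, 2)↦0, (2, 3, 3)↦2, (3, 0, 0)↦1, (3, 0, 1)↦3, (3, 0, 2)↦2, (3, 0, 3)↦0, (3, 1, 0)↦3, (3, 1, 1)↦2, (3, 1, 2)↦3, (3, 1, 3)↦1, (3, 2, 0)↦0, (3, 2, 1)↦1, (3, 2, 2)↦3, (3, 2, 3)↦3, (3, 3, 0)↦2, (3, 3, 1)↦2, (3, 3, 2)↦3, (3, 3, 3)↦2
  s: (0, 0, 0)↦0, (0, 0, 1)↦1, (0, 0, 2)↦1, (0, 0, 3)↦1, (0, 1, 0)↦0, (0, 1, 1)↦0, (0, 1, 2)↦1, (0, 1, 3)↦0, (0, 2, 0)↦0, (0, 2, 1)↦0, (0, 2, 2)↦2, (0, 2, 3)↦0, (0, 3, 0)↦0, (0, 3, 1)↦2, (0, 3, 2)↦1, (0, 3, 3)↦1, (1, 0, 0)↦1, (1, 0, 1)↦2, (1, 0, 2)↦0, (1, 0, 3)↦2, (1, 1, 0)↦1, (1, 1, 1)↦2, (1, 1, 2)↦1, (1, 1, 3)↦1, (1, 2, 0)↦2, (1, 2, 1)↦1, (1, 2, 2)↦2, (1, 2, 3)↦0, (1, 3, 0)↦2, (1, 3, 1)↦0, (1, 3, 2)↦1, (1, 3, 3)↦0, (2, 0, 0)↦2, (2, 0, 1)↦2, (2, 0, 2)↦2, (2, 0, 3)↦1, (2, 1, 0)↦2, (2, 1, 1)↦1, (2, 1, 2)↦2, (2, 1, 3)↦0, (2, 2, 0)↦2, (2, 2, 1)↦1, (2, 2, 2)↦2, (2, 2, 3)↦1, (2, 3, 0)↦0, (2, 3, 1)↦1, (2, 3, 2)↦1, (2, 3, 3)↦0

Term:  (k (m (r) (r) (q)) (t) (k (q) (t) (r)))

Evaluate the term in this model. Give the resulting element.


value = 3

  r = 1
  r = 1
  q = 2
  (m (r) (r) (q)) = m(1, 1, 2) = 1
  t = 2
  q = 2
  t = 2
  r = 1
  (k (q) (t) (r)) = k(2, 2, 1) = 0
  (k (m (r) (r) (q)) (t) (k (q) (t) (r))) = k(1, 2, 0) = 3


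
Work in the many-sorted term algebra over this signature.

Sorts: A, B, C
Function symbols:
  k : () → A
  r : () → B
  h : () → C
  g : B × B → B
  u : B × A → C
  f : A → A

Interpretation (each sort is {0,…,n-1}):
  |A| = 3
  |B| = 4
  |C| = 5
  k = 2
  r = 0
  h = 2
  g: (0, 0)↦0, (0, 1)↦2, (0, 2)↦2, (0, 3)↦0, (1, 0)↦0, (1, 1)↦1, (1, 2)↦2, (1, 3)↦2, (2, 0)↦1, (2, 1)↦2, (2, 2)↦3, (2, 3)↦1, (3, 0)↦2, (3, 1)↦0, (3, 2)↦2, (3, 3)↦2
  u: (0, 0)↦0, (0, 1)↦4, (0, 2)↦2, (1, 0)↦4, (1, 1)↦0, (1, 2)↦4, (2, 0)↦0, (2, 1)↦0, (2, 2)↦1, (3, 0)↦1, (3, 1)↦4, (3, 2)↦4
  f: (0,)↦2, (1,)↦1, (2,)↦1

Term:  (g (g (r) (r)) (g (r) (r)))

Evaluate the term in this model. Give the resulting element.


value = 0

  r = 0
  r = 0
  (g (r) (r)) = g(0, 0) = 0
  r = 0
  r = 0
  (g (r) (r)) = g(0, 0) = 0
  (g (g (r) (r)) (g (r) (r))) = g(0, 0) = 0


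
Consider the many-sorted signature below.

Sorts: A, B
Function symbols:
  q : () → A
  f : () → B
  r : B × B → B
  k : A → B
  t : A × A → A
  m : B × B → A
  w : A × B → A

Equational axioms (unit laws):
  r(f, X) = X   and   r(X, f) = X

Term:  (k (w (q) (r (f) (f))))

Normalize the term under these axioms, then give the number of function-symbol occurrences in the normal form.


size = 4

1. (k (w (q) (r (f) (f))))  →  (k (w (q) (f)))
normal form: (k (w (q) (f)))


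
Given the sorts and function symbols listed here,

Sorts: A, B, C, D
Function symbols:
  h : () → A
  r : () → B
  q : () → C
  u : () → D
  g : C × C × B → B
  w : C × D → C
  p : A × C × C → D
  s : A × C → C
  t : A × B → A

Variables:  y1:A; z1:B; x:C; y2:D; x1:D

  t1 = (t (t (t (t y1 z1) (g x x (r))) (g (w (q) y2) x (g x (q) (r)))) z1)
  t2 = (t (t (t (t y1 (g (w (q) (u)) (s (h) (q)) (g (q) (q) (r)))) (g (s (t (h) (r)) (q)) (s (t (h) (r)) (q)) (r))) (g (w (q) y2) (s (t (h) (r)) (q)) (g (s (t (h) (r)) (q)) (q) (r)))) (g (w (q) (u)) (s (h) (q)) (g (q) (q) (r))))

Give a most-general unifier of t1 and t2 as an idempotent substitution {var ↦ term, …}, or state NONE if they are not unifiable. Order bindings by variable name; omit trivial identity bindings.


{x ↦ (s (t (h) (r)) (q)), z1 ↦ (g (w (q) (u)) (s (h) (q)) (g (q) (q) (r)))}


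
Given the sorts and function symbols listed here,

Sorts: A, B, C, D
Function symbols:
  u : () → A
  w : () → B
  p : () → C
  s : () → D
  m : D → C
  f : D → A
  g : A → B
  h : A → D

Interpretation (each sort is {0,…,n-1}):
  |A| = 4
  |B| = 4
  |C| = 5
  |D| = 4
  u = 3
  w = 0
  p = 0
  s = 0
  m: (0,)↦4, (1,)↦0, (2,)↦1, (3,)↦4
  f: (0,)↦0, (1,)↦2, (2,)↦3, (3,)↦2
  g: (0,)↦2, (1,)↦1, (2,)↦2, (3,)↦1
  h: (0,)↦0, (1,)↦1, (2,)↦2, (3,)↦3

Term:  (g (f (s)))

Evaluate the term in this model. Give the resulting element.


value = 2

  s = 0
  (f (s)) = f(0,) = 0
  (g (f (s))) = g(0,) = 2


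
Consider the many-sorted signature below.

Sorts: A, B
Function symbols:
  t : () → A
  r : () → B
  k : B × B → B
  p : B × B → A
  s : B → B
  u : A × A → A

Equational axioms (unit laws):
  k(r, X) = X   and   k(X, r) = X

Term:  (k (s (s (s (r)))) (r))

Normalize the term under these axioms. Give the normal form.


normal form = (s (s (s (r))))

1. (k (s (s (s (r)))) (r))  →  (s (s (s (r))))


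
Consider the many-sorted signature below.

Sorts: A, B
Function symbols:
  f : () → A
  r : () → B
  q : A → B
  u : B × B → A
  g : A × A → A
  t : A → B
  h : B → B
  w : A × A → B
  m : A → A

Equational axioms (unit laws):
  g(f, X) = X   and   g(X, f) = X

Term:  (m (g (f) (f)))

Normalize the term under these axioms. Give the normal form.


normal form = (m (f))

1. (m (g (f) (f)))  →  (m (f))


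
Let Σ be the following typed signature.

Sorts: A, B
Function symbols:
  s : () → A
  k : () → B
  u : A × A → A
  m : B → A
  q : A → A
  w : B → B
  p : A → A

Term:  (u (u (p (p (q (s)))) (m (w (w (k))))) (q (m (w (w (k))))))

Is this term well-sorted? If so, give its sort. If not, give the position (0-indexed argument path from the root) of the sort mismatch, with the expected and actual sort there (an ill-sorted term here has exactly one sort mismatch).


well-sorted; sort = A

          (s) : A
        (q (s)) : A
      (p (q (s))) : A
    (p (p (q (s)))) : A
          (k) : B
        (w (k)) : B
      (w (w (k))) : B
    (m (w (w (k)))) : A
  (u (p (p (q (s)))) (m (w (w (k))))) : A
          (k) : B
        (w (k)) : B
      (w (w (k))) : B
    (m (w (w (k)))) : A
  (q (m (w (w (k))))) : A
(u (u (p (p (q (s)))) (m (w (w (k))))) (q (m (w (w (k)))))) : A


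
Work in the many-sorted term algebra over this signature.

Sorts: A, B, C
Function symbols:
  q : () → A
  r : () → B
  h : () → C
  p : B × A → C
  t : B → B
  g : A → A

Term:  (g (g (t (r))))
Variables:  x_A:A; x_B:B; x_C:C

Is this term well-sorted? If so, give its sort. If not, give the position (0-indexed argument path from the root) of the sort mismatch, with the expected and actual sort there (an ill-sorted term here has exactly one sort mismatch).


ill-sorted at position [0, 0]: expected A, got B

      (r) : B
    (t (r)) : B
  (g (t (r))) : ✗ arg 0 at [0, 0] has sort B, expected A


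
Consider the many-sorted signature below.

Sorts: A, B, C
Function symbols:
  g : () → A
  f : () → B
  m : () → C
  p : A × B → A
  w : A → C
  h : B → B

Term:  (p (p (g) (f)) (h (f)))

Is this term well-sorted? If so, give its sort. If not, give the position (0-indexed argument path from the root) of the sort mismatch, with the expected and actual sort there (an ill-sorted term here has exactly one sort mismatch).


    (g) : A
    (f) : B
  (p (g) (f)) : A
    (f) : B
  (h (f)) : B
(p (p (g) (f)) (h (f))) : A

well-sorted; sort = A


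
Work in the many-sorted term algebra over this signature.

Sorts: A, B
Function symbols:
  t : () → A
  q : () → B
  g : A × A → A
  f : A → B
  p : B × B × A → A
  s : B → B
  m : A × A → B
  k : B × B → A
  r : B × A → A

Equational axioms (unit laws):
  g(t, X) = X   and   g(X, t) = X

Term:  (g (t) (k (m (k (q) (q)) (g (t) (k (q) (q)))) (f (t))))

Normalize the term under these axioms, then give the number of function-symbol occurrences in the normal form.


size = 10

1. (g (t) (k (m (k (q) (q)) (g (t) (k (q) (q)))) (f (t))))  →  (k (m (k (q) (q)) (g (t) (k (q) (q)))) (f (t)))
2. (k (m (k (q) (q)) (g (t) (k (q) (q)))) (f (t)))  →  (k (m (k (q) (q)) (k (q) (q))) (f (t)))
normal form: (k (m (k (q) (q)) (k (q) (q))) (f (t)))


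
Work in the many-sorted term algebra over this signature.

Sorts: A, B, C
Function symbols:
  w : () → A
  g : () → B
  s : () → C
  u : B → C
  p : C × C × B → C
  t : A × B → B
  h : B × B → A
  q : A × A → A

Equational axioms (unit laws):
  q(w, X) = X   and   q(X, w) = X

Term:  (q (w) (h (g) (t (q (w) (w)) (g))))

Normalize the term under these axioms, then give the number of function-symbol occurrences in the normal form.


1. (q (w) (h (g) (t (q (w) (w)) (g))))  →  (h (g) (t (q (w) (w)) (g)))
2. (h (g) (t (q (w) (w)) (g)))  →  (h (g) (t (w) (g)))
normal form: (h (g) (t (w) (g)))

size = 5


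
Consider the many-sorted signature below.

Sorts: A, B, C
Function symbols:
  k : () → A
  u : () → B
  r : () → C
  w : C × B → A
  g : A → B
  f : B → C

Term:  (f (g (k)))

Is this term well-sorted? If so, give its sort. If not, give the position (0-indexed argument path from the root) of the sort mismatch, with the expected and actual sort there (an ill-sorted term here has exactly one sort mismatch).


    (k) : A
  (g (k)) : B
(f (g (k))) : C

well-sorted; sort = C


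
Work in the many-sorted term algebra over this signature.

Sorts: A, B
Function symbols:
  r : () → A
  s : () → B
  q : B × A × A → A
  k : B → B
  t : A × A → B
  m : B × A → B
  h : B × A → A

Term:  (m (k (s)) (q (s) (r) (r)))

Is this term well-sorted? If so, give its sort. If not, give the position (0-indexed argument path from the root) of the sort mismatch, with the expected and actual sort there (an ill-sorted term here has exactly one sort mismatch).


well-sorted; sort = B

    (s) : B
  (k (s)) : B
    (s) : B
    (r) : A
    (r) : A
  (q (s) (r) (r)) : A
(m (k (s)) (q (s) (r) (r))) : B


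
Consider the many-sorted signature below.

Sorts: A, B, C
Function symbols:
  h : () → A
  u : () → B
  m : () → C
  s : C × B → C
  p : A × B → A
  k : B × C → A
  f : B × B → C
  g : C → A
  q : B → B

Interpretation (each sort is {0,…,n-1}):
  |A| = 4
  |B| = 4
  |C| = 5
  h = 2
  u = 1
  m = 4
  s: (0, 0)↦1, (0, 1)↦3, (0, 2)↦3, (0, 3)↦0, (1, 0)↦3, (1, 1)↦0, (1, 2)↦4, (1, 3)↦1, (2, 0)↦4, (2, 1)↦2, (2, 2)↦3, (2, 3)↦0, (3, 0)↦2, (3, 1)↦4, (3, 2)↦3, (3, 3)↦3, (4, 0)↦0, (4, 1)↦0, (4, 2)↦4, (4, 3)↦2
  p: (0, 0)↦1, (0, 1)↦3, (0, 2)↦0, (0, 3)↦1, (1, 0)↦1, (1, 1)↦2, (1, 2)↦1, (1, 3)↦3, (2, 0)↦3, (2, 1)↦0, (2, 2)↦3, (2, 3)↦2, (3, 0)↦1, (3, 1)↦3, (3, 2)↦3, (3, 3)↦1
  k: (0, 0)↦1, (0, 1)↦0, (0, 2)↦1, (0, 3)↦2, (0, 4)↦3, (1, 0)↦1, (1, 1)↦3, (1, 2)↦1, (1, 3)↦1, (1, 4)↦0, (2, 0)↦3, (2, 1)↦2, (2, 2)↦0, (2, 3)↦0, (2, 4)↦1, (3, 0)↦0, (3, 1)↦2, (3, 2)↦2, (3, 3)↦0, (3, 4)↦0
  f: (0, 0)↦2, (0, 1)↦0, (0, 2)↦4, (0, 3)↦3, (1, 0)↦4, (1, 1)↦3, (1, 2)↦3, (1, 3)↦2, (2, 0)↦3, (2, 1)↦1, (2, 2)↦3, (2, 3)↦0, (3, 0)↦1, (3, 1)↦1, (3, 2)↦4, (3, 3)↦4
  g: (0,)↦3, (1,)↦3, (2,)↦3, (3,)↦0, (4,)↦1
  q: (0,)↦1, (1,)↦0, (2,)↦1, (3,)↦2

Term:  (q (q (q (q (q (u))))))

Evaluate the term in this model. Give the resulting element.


  u = 1
  (q (u)) = q(1,) = 0
  (q (q (u))) = q(0,) = 1
  (q (q (q (u)))) = q(1,) = 0
  (q (q (q (q (u))))) = q(0,) = 1
  (q (q (q (q (q (u)))))) = q(1,) = 0

value = 0


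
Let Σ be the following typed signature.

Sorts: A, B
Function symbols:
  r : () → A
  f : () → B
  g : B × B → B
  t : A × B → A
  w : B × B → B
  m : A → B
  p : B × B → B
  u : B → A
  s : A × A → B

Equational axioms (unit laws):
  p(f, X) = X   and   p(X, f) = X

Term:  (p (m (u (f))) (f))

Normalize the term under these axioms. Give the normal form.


normal form = (m (u (f)))

1. (p (m (u (f))) (f))  →  (m (u (f)))


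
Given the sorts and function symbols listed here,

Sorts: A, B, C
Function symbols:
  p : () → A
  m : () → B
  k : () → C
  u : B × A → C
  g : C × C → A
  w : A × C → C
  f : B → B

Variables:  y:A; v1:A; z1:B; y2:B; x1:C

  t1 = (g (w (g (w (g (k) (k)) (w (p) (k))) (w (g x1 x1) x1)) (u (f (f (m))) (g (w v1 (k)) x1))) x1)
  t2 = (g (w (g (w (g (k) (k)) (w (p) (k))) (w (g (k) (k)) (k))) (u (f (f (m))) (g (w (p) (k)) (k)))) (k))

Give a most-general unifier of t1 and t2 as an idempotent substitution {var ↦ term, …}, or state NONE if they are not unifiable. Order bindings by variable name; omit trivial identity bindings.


{v1 ↦ (p), x1 ↦ (k)}


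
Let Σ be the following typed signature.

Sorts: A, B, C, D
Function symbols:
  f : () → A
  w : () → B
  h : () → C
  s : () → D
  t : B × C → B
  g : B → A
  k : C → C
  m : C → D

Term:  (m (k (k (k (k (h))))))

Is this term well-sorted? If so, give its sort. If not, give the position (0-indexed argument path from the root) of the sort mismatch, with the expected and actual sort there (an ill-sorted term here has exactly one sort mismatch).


          (h) : C
        (k (h)) : C
      (k (k (h))) : C
    (k (k (k (h)))) : C
  (k (k (k (k (h))))) : C
(m (k (k (k (k (h)))))) : D

well-sorted; sort = D


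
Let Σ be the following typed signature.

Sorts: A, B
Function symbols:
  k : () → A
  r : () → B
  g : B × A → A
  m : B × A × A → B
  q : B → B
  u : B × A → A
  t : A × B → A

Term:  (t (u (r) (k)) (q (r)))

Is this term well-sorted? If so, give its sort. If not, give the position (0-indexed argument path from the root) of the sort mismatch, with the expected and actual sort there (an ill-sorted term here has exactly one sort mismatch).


    (r) : B
    (k) : A
  (u (r) (k)) : A
    (r) : B
  (q (r)) : B
(t (u (r) (k)) (q (r))) : A

well-sorted; sort = A


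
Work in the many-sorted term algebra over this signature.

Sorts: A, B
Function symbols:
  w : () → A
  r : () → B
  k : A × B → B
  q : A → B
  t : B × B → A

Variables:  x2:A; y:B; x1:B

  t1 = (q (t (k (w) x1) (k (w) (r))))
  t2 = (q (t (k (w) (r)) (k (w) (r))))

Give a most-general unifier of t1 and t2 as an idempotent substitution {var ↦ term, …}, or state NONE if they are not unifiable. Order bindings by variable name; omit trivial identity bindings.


{x1 ↦ (r)}


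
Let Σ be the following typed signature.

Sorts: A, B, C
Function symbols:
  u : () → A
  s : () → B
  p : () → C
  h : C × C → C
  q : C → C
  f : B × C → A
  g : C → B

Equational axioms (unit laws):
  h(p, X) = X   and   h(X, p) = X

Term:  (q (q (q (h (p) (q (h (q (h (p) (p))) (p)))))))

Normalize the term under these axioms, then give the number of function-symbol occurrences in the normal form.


size = 6

1. (q (q (q (h (p) (q (h (q (h (p) (p))) (p)))))))  →  (q (q (q (q (h (q (h (p) (p))) (p))))))
2. (q (q (q (q (h (q (h (p) (p))) (p))))))  →  (q (q (q (q (q (h (p) (p)))))))
3. (q (q (q (q (q (h (p) (p)))))))  →  (q (q (q (q (q (p))))))
normal form: (q (q (q (q (q (p))))))


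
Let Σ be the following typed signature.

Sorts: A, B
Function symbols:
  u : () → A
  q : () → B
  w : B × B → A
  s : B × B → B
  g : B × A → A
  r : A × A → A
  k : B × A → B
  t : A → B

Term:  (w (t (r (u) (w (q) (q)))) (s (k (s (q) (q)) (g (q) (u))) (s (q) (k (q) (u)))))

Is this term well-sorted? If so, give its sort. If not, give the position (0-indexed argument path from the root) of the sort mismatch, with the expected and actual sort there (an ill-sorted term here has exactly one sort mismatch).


well-sorted; sort = A

      (u) : A
        (q) : B
        (q) : B
      (w (q) (q)) : A
    (r (u) (w (q) (q))) : A
  (t (r (u) (w (q) (q)))) : B
        (q) : B
        (q) : B
      (s (q) (q)) : B
        (q) : B
        (u) : A
      (g (q) (u)) : A
    (k (s (q) (q)) (g (q) (u))) : B
      (q) : B
        (q) : B
        (u) : A
      (k (q) (u)) : B
    (s (q) (k (q) (u))) : B
  (s (k (s (q) (q)) (g (q) (u))) (s (q) (k (q) (u)))) : B
(w (t (r (u) (w (q) (q)))) (s (k (s (q) (q)) (g (q) (u))) (s (q) (k (q) (u))))) : A


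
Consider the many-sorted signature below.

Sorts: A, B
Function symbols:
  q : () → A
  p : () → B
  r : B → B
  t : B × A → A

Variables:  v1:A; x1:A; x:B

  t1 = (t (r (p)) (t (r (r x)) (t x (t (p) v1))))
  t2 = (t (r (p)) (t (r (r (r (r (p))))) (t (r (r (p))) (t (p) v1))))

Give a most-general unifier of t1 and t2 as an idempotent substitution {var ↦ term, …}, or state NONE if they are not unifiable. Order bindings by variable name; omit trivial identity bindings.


{x ↦ (r (r (p)))}


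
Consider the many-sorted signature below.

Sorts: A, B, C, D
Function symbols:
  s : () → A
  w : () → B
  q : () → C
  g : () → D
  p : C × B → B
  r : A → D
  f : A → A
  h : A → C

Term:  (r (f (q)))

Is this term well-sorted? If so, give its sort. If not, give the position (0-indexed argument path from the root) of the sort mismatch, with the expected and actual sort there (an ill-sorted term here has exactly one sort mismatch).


ill-sorted at position [0, 0]: expected A, got C

    (q) : C
  (f (q)) : ✗ arg 0 at [0, 0] has sort C, expected A
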